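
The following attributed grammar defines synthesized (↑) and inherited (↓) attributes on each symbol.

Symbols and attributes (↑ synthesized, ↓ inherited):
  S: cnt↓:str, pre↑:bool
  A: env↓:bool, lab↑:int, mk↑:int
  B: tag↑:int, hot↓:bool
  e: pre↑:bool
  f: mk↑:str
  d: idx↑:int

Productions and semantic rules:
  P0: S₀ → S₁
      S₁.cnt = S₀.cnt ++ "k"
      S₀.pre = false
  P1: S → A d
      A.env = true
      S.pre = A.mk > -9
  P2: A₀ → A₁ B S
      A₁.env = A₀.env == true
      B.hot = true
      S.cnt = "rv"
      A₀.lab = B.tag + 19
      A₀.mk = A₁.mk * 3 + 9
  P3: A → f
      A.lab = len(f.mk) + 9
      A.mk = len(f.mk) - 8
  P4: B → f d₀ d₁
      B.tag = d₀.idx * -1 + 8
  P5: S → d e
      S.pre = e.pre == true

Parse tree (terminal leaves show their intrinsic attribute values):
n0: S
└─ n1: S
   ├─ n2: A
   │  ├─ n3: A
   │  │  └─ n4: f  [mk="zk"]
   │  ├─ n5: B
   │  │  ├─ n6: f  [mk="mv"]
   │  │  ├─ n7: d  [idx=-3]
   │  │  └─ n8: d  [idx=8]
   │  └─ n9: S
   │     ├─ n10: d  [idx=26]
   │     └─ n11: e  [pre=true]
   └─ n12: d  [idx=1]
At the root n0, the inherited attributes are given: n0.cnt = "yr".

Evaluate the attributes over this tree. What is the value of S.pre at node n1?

false

1. n0.cnt = "yr"  [given at root]
2. n1.cnt = "yrk"  [S₀.cnt ++ "k"]
3. n2.env = true  [true]
4. n3.env = true  [A₀.env == true]
5. n4.mk = "zk"  [terminal]
6. n3.lab = 11  [len(f.mk) + 9]
7. n3.mk = -6  [len(f.mk) - 8]
8. n5.hot = true  [true]
9. n6.mk = "mv"  [terminal]
10. n7.idx = -3  [terminal]
11. n8.idx = 8  [terminal]
12. n5.tag = 11  [d₀.idx * -1 + 8]
13. n9.cnt = "rv"  ["rv"]
14. n10.idx = 26  [terminal]
15. n11.pre = true  [terminal]
16. n9.pre = true  [e.pre == true]
17. n2.lab = 30  [B.tag + 19]
18. n2.mk = -9  [A₁.mk * 3 + 9]
19. n12.idx = 1  [terminal]
20. n1.pre = false  [A.mk > -9]
21. n0.pre = false  [false]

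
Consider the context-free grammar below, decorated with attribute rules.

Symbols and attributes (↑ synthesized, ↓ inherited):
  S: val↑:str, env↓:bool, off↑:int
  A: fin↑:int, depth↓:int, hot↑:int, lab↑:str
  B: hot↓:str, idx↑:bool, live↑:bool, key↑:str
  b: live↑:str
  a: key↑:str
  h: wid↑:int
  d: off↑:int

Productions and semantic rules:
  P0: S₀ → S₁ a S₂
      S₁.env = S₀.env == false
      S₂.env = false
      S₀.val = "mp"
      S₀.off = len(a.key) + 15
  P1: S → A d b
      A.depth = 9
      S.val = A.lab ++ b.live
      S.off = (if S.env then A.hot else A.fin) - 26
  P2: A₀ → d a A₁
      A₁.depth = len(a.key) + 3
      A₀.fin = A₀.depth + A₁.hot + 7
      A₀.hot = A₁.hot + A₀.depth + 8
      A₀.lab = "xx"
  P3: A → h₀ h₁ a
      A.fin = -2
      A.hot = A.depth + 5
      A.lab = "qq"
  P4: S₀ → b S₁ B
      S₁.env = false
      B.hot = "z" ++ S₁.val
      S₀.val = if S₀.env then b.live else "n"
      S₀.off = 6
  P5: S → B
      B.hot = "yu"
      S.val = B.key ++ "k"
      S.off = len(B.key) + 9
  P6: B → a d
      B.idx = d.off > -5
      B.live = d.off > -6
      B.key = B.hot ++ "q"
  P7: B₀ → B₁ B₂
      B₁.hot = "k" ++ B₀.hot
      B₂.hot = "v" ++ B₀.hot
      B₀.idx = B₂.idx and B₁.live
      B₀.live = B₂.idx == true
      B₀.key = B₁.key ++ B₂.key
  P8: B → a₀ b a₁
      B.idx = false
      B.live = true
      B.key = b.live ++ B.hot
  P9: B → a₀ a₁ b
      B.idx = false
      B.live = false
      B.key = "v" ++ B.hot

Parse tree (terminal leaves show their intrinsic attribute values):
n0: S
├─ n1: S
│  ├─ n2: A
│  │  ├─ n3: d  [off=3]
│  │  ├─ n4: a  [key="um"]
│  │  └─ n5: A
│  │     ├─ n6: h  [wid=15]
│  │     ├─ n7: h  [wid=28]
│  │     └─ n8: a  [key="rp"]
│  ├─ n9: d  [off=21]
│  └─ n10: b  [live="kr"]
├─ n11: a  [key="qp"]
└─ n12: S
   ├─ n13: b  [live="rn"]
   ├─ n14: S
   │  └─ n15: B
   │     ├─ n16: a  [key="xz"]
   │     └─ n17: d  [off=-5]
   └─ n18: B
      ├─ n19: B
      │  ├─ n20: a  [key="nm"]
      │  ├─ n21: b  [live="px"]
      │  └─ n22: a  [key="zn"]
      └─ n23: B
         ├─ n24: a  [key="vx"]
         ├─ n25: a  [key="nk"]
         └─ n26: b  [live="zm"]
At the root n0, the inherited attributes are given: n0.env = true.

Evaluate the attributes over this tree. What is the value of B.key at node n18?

"pxkzyuqkvvzyuqk"

1. n0.env = true  [given at root]
2. n1.env = false  [S₀.env == false]
3. n2.depth = 9  [9]
4. n3.off = 3  [terminal]
5. n4.key = "um"  [terminal]
6. n5.depth = 5  [len(a.key) + 3]
7. n6.wid = 15  [terminal]
8. n7.wid = 28  [terminal]
9. n8.key = "rp"  [terminal]
10. n5.fin = -2  [-2]
11. n5.hot = 10  [A.depth + 5]
12. n5.lab = "qq"  ["qq"]
13. n2.fin = 26  [A₀.depth + A₁.hot + 7]
14. n2.hot = 27  [A₁.hot + A₀.depth + 8]
15. n2.lab = "xx"  ["xx"]
16. n9.off = 21  [terminal]
17. n10.live = "kr"  [terminal]
18. n1.val = "xxkr"  [A.lab ++ b.live]
19. n1.off = 0  [(if S.env then A.hot else A.fin) - 26]
20. n11.key = "qp"  [terminal]
21. n12.env = false  [false]
22. n13.live = "rn"  [terminal]
23. n14.env = false  [false]
24. n15.hot = "yu"  ["yu"]
25. n16.key = "xz"  [terminal]
26. n17.off = -5  [terminal]
27. n15.idx = false  [d.off > -5]
28. n15.live = true  [d.off > -6]
29. n15.key = "yuq"  [B.hot ++ "q"]
30. n14.val = "yuqk"  [B.key ++ "k"]
31. n14.off = 12  [len(B.key) + 9]
32. n18.hot = "zyuqk"  ["z" ++ S₁.val]
33. n19.hot = "kzyuqk"  ["k" ++ B₀.hot]
34. n20.key = "nm"  [terminal]
35. n21.live = "px"  [terminal]
36. n22.key = "zn"  [terminal]
37. n19.idx = false  [false]
38. n19.live = true  [true]
39. n19.key = "pxkzyuqk"  [b.live ++ B.hot]
40. n23.hot = "vzyuqk"  ["v" ++ B₀.hot]
41. n24.key = "vx"  [terminal]
42. n25.key = "nk"  [terminal]
43. n26.live = "zm"  [terminal]
44. n23.idx = false  [false]
45. n23.live = false  [false]
46. n23.key = "vvzyuqk"  ["v" ++ B.hot]
47. n18.idx = false  [B₂.idx and B₁.live]
48. n18.live = false  [B₂.idx == true]
49. n18.key = "pxkzyuqkvvzyuqk"  [B₁.key ++ B₂.key]
50. n12.val = "n"  [if S₀.env then b.live else "n"]
51. n12.off = 6  [6]
52. n0.val = "mp"  ["mp"]
53. n0.off = 17  [len(a.key) + 15]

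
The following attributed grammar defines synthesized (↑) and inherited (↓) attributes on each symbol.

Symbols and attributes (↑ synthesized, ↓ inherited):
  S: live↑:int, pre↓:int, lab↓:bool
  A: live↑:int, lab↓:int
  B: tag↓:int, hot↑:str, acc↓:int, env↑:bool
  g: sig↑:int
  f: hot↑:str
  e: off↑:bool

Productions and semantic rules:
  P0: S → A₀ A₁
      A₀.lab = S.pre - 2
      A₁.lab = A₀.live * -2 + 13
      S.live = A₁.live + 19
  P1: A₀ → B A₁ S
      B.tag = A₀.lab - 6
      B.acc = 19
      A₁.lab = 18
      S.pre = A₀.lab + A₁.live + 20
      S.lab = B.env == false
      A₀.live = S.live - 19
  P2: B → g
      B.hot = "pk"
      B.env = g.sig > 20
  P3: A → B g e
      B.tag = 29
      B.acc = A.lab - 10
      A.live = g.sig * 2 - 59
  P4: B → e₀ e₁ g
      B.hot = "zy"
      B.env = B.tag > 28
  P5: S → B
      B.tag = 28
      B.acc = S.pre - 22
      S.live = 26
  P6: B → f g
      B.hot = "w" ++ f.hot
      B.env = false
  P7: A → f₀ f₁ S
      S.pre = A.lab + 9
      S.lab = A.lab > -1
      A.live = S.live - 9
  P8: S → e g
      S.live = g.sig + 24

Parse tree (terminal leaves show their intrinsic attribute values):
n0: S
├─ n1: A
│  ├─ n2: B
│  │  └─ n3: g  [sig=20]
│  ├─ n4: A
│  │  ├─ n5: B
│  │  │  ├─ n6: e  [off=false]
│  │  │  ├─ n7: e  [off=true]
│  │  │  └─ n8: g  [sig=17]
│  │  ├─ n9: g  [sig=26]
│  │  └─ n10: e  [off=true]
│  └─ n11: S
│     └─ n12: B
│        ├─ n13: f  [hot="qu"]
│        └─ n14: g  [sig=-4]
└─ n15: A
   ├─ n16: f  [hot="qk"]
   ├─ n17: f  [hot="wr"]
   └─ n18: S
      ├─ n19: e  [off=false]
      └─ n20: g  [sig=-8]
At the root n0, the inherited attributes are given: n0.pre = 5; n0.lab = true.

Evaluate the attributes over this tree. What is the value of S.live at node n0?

1. n0.pre = 5  [given at root]
2. n0.lab = true  [given at root]
3. n1.lab = 3  [S.pre - 2]
4. n2.tag = -3  [A₀.lab - 6]
5. n2.acc = 19  [19]
6. n3.sig = 20  [terminal]
7. n2.hot = "pk"  ["pk"]
8. n2.env = false  [g.sig > 20]
9. n4.lab = 18  [18]
10. n5.tag = 29  [29]
11. n5.acc = 8  [A.lab - 10]
12. n6.off = false  [terminal]
13. n7.off = true  [terminal]
14. n8.sig = 17  [terminal]
15. n5.hot = "zy"  ["zy"]
16. n5.env = true  [B.tag > 28]
17. n9.sig = 26  [terminal]
18. n10.off = true  [terminal]
19. n4.live = -7  [g.sig * 2 - 59]
20. n11.pre = 16  [A₀.lab + A₁.live + 20]
21. n11.lab = true  [B.env == false]
22. n12.tag = 28  [28]
23. n12.acc = -6  [S.pre - 22]
24. n13.hot = "qu"  [terminal]
25. n14.sig = -4  [terminal]
26. n12.hot = "wqu"  ["w" ++ f.hot]
27. n12.env = false  [false]
28. n11.live = 26  [26]
29. n1.live = 7  [S.live - 19]
30. n15.lab = -1  [A₀.live * -2 + 13]
31. n16.hot = "qk"  [terminal]
32. n17.hot = "wr"  [terminal]
33. n18.pre = 8  [A.lab + 9]
34. n18.lab = false  [A.lab > -1]
35. n19.off = false  [terminal]
36. n20.sig = -8  [terminal]
37. n18.live = 16  [g.sig + 24]
38. n15.live = 7  [S.live - 9]
39. n0.live = 26  [A₁.live + 19]

26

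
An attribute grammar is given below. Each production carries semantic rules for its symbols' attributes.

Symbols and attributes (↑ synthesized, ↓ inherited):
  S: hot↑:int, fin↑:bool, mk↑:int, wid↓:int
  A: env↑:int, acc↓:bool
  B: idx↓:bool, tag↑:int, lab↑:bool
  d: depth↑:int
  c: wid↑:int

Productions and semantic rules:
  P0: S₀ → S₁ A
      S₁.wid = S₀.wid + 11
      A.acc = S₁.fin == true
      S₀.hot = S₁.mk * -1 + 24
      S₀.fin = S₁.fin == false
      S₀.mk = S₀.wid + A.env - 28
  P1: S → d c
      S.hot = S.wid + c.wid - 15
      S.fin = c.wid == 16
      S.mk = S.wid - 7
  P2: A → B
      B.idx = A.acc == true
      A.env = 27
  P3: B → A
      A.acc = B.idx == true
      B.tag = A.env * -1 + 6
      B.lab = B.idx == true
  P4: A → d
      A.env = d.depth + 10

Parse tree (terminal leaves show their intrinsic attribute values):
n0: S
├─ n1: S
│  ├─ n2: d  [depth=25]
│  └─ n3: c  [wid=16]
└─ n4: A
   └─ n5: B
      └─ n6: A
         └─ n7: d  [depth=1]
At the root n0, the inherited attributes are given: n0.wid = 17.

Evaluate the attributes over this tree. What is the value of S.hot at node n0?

1. n0.wid = 17  [given at root]
2. n1.wid = 28  [S₀.wid + 11]
3. n2.depth = 25  [terminal]
4. n3.wid = 16  [terminal]
5. n1.hot = 29  [S.wid + c.wid - 15]
6. n1.fin = true  [c.wid == 16]
7. n1.mk = 21  [S.wid - 7]
8. n4.acc = true  [S₁.fin == true]
9. n5.idx = true  [A.acc == true]
10. n6.acc = true  [B.idx == true]
11. n7.depth = 1  [terminal]
12. n6.env = 11  [d.depth + 10]
13. n5.tag = -5  [A.env * -1 + 6]
14. n5.lab = true  [B.idx == true]
15. n4.env = 27  [27]
16. n0.hot = 3  [S₁.mk * -1 + 24]
17. n0.fin = false  [S₁.fin == false]
18. n0.mk = 16  [S₀.wid + A.env - 28]

3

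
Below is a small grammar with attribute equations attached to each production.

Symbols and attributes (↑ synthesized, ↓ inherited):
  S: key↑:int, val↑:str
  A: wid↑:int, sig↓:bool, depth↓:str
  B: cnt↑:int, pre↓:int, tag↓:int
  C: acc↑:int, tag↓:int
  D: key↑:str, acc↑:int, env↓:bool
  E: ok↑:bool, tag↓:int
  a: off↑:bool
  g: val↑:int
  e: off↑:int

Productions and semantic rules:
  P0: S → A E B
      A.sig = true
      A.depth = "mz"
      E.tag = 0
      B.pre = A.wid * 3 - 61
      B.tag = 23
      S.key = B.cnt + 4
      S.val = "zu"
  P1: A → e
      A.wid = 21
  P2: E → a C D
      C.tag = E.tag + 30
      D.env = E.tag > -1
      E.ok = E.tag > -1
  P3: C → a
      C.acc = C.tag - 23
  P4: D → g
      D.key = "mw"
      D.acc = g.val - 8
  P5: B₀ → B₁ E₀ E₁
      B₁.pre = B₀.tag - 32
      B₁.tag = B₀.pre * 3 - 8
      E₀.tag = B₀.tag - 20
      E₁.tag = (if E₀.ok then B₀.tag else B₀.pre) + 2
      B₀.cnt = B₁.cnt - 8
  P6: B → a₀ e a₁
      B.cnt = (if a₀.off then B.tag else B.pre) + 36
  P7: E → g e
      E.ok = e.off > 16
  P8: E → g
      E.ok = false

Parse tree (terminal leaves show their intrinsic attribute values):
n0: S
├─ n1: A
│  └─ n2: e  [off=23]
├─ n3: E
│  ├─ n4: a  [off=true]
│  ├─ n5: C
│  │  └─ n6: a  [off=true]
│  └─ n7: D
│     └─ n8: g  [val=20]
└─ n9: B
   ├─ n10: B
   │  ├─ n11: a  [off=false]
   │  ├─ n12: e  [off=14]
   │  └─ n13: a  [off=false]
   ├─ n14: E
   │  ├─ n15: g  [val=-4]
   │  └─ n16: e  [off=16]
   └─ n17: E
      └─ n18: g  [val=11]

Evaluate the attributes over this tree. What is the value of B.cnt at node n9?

19

1. n1.sig = true  [true]
2. n1.depth = "mz"  ["mz"]
3. n2.off = 23  [terminal]
4. n1.wid = 21  [21]
5. n3.tag = 0  [0]
6. n4.off = true  [terminal]
7. n5.tag = 30  [E.tag + 30]
8. n6.off = true  [terminal]
9. n5.acc = 7  [C.tag - 23]
10. n7.env = true  [E.tag > -1]
11. n8.val = 20  [terminal]
12. n7.key = "mw"  ["mw"]
13. n7.acc = 12  [g.val - 8]
14. n3.ok = true  [E.tag > -1]
15. n9.pre = 2  [A.wid * 3 - 61]
16. n9.tag = 23  [23]
17. n10.pre = -9  [B₀.tag - 32]
18. n10.tag = -2  [B₀.pre * 3 - 8]
19. n11.off = false  [terminal]
20. n12.off = 14  [terminal]
21. n13.off = false  [terminal]
22. n10.cnt = 27  [(if a₀.off then B.tag else B.pre) + 36]
23. n14.tag = 3  [B₀.tag - 20]
24. n15.val = -4  [terminal]
25. n16.off = 16  [terminal]
26. n14.ok = false  [e.off > 16]
27. n17.tag = 4  [(if E₀.ok then B₀.tag else B₀.pre) + 2]
28. n18.val = 11  [terminal]
29. n17.ok = false  [false]
30. n9.cnt = 19  [B₁.cnt - 8]
31. n0.key = 23  [B.cnt + 4]
32. n0.val = "zu"  ["zu"]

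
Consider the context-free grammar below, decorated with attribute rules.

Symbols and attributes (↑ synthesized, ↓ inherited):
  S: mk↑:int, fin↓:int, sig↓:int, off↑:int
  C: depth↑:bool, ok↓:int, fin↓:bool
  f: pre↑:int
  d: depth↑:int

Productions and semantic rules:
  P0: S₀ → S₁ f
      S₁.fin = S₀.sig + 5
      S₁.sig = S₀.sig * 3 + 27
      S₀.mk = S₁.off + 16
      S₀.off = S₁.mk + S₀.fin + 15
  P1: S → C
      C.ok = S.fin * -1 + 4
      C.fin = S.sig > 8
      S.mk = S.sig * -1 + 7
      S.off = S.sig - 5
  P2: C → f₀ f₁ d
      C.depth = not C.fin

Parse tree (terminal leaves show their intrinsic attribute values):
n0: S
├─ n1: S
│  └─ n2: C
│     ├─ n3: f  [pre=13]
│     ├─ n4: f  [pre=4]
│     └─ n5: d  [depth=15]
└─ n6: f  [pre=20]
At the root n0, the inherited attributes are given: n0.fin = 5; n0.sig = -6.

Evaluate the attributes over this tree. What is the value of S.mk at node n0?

1. n0.fin = 5  [given at root]
2. n0.sig = -6  [given at root]
3. n1.fin = -1  [S₀.sig + 5]
4. n1.sig = 9  [S₀.sig * 3 + 27]
5. n2.ok = 5  [S.fin * -1 + 4]
6. n2.fin = true  [S.sig > 8]
7. n3.pre = 13  [terminal]
8. n4.pre = 4  [terminal]
9. n5.depth = 15  [terminal]
10. n2.depth = false  [not C.fin]
11. n1.mk = -2  [S.sig * -1 + 7]
12. n1.off = 4  [S.sig - 5]
13. n6.pre = 20  [terminal]
14. n0.mk = 20  [S₁.off + 16]
15. n0.off = 18  [S₁.mk + S₀.fin + 15]

20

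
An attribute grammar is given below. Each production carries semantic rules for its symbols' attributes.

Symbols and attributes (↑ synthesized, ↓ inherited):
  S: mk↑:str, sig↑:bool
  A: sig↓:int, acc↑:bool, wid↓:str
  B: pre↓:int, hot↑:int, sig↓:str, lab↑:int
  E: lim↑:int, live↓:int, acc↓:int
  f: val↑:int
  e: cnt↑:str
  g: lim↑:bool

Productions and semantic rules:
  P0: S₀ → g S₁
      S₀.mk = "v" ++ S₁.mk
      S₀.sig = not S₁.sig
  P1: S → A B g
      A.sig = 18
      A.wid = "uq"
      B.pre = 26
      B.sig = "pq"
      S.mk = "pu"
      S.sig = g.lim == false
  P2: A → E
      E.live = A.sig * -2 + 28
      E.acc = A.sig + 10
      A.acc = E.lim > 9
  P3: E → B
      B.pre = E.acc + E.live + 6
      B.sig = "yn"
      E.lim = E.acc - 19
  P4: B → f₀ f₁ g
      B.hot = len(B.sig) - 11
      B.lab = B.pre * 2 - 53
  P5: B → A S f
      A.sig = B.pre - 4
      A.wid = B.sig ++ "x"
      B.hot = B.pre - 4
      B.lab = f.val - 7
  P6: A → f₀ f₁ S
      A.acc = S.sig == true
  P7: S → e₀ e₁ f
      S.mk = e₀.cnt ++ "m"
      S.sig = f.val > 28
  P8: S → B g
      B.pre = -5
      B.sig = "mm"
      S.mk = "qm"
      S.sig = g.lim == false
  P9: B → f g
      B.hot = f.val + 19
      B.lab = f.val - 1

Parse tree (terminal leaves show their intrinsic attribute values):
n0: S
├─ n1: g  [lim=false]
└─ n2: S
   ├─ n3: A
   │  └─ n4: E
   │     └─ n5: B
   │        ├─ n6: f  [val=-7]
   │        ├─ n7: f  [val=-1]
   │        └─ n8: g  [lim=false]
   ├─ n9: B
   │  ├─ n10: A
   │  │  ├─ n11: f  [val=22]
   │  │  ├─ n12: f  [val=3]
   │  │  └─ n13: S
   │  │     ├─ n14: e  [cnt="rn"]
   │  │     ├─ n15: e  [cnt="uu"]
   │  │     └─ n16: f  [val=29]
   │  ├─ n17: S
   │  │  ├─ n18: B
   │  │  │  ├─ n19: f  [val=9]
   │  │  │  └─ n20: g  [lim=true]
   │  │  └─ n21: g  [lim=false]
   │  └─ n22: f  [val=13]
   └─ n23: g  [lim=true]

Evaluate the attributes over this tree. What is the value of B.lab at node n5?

1. n1.lim = false  [terminal]
2. n3.sig = 18  [18]
3. n3.wid = "uq"  ["uq"]
4. n4.live = -8  [A.sig * -2 + 28]
5. n4.acc = 28  [A.sig + 10]
6. n5.pre = 26  [E.acc + E.live + 6]
7. n5.sig = "yn"  ["yn"]
8. n6.val = -7  [terminal]
9. n7.val = -1  [terminal]
10. n8.lim = false  [terminal]
11. n5.hot = -9  [len(B.sig) - 11]
12. n5.lab = -1  [B.pre * 2 - 53]
13. n4.lim = 9  [E.acc - 19]
14. n3.acc = false  [E.lim > 9]
15. n9.pre = 26  [26]
16. n9.sig = "pq"  ["pq"]
17. n10.sig = 22  [B.pre - 4]
18. n10.wid = "pqx"  [B.sig ++ "x"]
19. n11.val = 22  [terminal]
20. n12.val = 3  [terminal]
21. n14.cnt = "rn"  [terminal]
22. n15.cnt = "uu"  [terminal]
23. n16.val = 29  [terminal]
24. n13.mk = "rnm"  [e₀.cnt ++ "m"]
25. n13.sig = true  [f.val > 28]
26. n10.acc = true  [S.sig == true]
27. n18.pre = -5  [-5]
28. n18.sig = "mm"  ["mm"]
29. n19.val = 9  [terminal]
30. n20.lim = true  [terminal]
31. n18.hot = 28  [f.val + 19]
32. n18.lab = 8  [f.val - 1]
33. n21.lim = false  [terminal]
34. n17.mk = "qm"  ["qm"]
35. n17.sig = true  [g.lim == false]
36. n22.val = 13  [terminal]
37. n9.hot = 22  [B.pre - 4]
38. n9.lab = 6  [f.val - 7]
39. n23.lim = true  [terminal]
40. n2.mk = "pu"  ["pu"]
41. n2.sig = false  [g.lim == false]
42. n0.mk = "vpu"  ["v" ++ S₁.mk]
43. n0.sig = true  [not S₁.sig]

-1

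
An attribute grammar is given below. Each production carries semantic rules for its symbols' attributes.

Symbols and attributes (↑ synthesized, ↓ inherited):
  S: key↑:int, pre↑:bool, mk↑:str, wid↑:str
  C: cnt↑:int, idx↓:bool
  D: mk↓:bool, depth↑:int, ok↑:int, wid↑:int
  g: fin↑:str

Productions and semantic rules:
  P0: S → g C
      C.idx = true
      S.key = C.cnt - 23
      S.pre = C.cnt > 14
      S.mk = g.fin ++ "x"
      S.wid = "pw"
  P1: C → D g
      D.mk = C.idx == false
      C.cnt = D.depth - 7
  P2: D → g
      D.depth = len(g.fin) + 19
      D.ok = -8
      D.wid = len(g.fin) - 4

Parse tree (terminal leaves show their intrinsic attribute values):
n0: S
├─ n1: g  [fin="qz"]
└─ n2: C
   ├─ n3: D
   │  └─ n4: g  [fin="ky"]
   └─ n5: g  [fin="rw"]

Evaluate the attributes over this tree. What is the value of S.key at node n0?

-9

1. n1.fin = "qz"  [terminal]
2. n2.idx = true  [true]
3. n3.mk = false  [C.idx == false]
4. n4.fin = "ky"  [terminal]
5. n3.depth = 21  [len(g.fin) + 19]
6. n3.ok = -8  [-8]
7. n3.wid = -2  [len(g.fin) - 4]
8. n5.fin = "rw"  [terminal]
9. n2.cnt = 14  [D.depth - 7]
10. n0.key = -9  [C.cnt - 23]
11. n0.pre = false  [C.cnt > 14]
12. n0.mk = "qzx"  [g.fin ++ "x"]
13. n0.wid = "pw"  ["pw"]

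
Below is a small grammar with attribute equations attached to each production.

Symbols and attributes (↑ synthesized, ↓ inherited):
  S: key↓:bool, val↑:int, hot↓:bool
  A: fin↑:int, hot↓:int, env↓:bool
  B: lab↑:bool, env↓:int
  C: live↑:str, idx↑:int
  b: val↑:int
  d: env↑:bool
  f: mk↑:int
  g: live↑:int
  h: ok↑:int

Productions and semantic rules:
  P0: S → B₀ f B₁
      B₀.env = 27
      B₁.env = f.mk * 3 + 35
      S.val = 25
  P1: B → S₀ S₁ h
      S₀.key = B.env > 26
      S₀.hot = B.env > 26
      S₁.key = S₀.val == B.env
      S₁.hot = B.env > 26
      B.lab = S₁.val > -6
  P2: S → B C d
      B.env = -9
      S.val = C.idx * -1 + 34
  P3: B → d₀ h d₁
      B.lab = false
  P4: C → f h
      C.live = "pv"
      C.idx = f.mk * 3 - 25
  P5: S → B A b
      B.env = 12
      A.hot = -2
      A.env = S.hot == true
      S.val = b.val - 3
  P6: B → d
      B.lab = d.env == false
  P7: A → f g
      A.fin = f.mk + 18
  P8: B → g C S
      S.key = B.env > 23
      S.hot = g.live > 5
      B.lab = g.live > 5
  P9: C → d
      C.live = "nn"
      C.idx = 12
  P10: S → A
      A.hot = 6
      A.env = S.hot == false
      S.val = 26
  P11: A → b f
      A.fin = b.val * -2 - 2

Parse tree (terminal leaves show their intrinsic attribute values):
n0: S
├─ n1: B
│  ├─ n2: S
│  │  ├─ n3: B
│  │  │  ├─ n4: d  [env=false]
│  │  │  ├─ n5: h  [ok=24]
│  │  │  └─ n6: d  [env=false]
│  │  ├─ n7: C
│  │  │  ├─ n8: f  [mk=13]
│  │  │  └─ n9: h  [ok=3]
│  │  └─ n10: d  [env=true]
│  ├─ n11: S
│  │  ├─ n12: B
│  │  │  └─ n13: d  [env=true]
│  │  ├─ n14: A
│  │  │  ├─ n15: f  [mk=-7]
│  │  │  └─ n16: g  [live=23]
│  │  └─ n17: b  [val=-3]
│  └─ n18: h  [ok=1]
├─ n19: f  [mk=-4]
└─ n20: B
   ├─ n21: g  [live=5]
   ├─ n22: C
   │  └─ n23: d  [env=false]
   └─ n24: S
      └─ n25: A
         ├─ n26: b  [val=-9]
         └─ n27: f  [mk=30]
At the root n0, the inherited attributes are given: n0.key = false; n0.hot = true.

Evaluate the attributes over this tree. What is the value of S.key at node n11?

1. n0.key = false  [given at root]
2. n0.hot = true  [given at root]
3. n1.env = 27  [27]
4. n2.key = true  [B.env > 26]
5. n2.hot = true  [B.env > 26]
6. n3.env = -9  [-9]
7. n4.env = false  [terminal]
8. n5.ok = 24  [terminal]
9. n6.env = false  [terminal]
10. n3.lab = false  [false]
11. n8.mk = 13  [terminal]
12. n9.ok = 3  [terminal]
13. n7.live = "pv"  ["pv"]
14. n7.idx = 14  [f.mk * 3 - 25]
15. n10.env = true  [terminal]
16. n2.val = 20  [C.idx * -1 + 34]
17. n11.key = false  [S₀.val == B.env]
18. n11.hot = true  [B.env > 26]
19. n12.env = 12  [12]
20. n13.env = true  [terminal]
21. n12.lab = false  [d.env == false]
22. n14.hot = -2  [-2]
23. n14.env = true  [S.hot == true]
24. n15.mk = -7  [terminal]
25. n16.live = 23  [terminal]
26. n14.fin = 11  [f.mk + 18]
27. n17.val = -3  [terminal]
28. n11.val = -6  [b.val - 3]
29. n18.ok = 1  [terminal]
30. n1.lab = false  [S₁.val > -6]
31. n19.mk = -4  [terminal]
32. n20.env = 23  [f.mk * 3 + 35]
33. n21.live = 5  [terminal]
34. n23.env = false  [terminal]
35. n22.live = "nn"  ["nn"]
36. n22.idx = 12  [12]
37. n24.key = false  [B.env > 23]
38. n24.hot = false  [g.live > 5]
39. n25.hot = 6  [6]
40. n25.env = true  [S.hot == false]
41. n26.val = -9  [terminal]
42. n27.mk = 30  [terminal]
43. n25.fin = 16  [b.val * -2 - 2]
44. n24.val = 26  [26]
45. n20.lab = false  [g.live > 5]
46. n0.val = 25  [25]

false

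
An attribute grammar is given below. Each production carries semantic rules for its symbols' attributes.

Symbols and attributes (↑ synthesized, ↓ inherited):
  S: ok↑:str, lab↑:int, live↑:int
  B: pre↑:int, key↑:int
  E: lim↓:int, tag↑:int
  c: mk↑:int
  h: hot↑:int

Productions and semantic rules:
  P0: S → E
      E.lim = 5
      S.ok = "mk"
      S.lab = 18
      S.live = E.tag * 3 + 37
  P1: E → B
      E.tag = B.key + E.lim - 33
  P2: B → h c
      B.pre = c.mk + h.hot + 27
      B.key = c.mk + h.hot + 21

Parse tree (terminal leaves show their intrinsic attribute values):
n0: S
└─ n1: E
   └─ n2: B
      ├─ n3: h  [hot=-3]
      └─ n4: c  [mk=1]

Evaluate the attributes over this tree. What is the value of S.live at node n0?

10

1. n1.lim = 5  [5]
2. n3.hot = -3  [terminal]
3. n4.mk = 1  [terminal]
4. n2.pre = 25  [c.mk + h.hot + 27]
5. n2.key = 19  [c.mk + h.hot + 21]
6. n1.tag = -9  [B.key + E.lim - 33]
7. n0.ok = "mk"  ["mk"]
8. n0.lab = 18  [18]
9. n0.live = 10  [E.tag * 3 + 37]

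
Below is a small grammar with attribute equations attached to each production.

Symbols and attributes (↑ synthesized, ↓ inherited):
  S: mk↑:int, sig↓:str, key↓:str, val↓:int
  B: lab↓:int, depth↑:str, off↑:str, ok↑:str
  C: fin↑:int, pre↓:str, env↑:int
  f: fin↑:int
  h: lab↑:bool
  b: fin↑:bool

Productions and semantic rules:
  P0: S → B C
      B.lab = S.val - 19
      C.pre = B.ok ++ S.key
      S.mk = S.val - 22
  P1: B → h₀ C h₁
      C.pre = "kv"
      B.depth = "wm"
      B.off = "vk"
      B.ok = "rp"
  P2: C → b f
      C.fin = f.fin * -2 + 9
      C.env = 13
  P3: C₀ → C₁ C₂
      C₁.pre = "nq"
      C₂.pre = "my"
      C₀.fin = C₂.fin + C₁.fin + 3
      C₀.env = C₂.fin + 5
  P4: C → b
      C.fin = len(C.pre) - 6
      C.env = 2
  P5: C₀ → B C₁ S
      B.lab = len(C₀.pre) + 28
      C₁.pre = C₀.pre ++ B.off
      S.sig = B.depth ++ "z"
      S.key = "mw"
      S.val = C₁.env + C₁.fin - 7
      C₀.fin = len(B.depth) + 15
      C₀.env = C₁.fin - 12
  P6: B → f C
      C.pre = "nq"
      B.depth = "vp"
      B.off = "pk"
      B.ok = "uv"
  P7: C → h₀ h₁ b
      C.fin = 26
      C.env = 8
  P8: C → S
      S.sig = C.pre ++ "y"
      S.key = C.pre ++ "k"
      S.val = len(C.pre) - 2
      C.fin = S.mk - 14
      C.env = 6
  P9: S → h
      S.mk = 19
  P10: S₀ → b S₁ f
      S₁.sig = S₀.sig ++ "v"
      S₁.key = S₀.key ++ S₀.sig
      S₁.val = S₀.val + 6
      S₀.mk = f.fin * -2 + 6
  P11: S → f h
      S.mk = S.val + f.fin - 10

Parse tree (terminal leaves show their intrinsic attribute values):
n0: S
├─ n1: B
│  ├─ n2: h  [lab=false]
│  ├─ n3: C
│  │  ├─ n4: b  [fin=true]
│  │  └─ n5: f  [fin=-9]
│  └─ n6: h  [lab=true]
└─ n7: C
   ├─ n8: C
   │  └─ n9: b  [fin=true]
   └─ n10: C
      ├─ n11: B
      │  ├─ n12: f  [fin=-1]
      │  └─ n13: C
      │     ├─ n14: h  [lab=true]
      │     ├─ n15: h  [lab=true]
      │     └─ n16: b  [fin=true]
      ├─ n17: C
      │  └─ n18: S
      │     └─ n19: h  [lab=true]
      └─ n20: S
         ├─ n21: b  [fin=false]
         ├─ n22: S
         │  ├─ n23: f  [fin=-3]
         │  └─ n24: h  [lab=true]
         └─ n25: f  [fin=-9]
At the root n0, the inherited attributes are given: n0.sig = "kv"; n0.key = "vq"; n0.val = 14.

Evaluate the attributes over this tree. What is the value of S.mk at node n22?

-3

1. n0.sig = "kv"  [given at root]
2. n0.key = "vq"  [given at root]
3. n0.val = 14  [given at root]
4. n1.lab = -5  [S.val - 19]
5. n2.lab = false  [terminal]
6. n3.pre = "kv"  ["kv"]
7. n4.fin = true  [terminal]
8. n5.fin = -9  [terminal]
9. n3.fin = 27  [f.fin * -2 + 9]
10. n3.env = 13  [13]
11. n6.lab = true  [terminal]
12. n1.depth = "wm"  ["wm"]
13. n1.off = "vk"  ["vk"]
14. n1.ok = "rp"  ["rp"]
15. n7.pre = "rpvq"  [B.ok ++ S.key]
16. n8.pre = "nq"  ["nq"]
17. n9.fin = true  [terminal]
18. n8.fin = -4  [len(C.pre) - 6]
19. n8.env = 2  [2]
20. n10.pre = "my"  ["my"]
21. n11.lab = 30  [len(C₀.pre) + 28]
22. n12.fin = -1  [terminal]
23. n13.pre = "nq"  ["nq"]
24. n14.lab = true  [terminal]
25. n15.lab = true  [terminal]
26. n16.fin = true  [terminal]
27. n13.fin = 26  [26]
28. n13.env = 8  [8]
29. n11.depth = "vp"  ["vp"]
30. n11.off = "pk"  ["pk"]
31. n11.ok = "uv"  ["uv"]
32. n17.pre = "mypk"  [C₀.pre ++ B.off]
33. n18.sig = "mypky"  [C.pre ++ "y"]
34. n18.key = "mypkk"  [C.pre ++ "k"]
35. n18.val = 2  [len(C.pre) - 2]
36. n19.lab = true  [terminal]
37. n18.mk = 19  [19]
38. n17.fin = 5  [S.mk - 14]
39. n17.env = 6  [6]
40. n20.sig = "vpz"  [B.depth ++ "z"]
41. n20.key = "mw"  ["mw"]
42. n20.val = 4  [C₁.env + C₁.fin - 7]
43. n21.fin = false  [terminal]
44. n22.sig = "vpzv"  [S₀.sig ++ "v"]
45. n22.key = "mwvpz"  [S₀.key ++ S₀.sig]
46. n22.val = 10  [S₀.val + 6]
47. n23.fin = -3  [terminal]
48. n24.lab = true  [terminal]
49. n22.mk = -3  [S.val + f.fin - 10]
50. n25.fin = -9  [terminal]
51. n20.mk = 24  [f.fin * -2 + 6]
52. n10.fin = 17  [len(B.depth) + 15]
53. n10.env = -7  [C₁.fin - 12]
54. n7.fin = 16  [C₂.fin + C₁.fin + 3]
55. n7.env = 22  [C₂.fin + 5]
56. n0.mk = -8  [S.val - 22]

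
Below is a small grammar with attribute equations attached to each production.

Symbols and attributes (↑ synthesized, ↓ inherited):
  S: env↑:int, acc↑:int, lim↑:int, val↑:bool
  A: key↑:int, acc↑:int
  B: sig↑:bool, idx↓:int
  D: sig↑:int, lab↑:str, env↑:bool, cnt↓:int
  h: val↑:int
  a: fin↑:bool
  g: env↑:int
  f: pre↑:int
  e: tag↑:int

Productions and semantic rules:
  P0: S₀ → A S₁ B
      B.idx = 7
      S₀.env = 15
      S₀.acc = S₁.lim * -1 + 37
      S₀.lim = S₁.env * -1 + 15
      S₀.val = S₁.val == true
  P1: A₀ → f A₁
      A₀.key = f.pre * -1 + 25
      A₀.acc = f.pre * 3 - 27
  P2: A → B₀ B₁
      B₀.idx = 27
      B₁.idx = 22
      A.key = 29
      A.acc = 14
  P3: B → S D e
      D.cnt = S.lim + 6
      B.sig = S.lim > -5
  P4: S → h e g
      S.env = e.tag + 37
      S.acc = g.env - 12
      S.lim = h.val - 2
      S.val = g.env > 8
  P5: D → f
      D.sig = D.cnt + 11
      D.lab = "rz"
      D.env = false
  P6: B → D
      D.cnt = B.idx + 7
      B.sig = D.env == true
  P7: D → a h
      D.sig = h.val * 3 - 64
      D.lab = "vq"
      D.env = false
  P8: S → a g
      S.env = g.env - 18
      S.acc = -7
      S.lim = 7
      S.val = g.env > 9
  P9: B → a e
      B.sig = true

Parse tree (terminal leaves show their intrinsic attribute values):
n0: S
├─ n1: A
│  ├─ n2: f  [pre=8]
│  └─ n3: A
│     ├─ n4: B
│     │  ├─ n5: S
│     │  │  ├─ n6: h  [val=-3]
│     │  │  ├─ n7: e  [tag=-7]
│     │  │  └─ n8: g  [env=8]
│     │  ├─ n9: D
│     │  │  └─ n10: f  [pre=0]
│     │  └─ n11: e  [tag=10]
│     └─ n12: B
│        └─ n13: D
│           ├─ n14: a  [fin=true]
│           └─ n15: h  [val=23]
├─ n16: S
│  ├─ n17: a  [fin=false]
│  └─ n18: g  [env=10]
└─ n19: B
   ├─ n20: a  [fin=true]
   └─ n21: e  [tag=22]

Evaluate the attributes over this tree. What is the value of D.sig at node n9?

1. n2.pre = 8  [terminal]
2. n4.idx = 27  [27]
3. n6.val = -3  [terminal]
4. n7.tag = -7  [terminal]
5. n8.env = 8  [terminal]
6. n5.env = 30  [e.tag + 37]
7. n5.acc = -4  [g.env - 12]
8. n5.lim = -5  [h.val - 2]
9. n5.val = false  [g.env > 8]
10. n9.cnt = 1  [S.lim + 6]
11. n10.pre = 0  [terminal]
12. n9.sig = 12  [D.cnt + 11]
13. n9.lab = "rz"  ["rz"]
14. n9.env = false  [false]
15. n11.tag = 10  [terminal]
16. n4.sig = false  [S.lim > -5]
17. n12.idx = 22  [22]
18. n13.cnt = 29  [B.idx + 7]
19. n14.fin = true  [terminal]
20. n15.val = 23  [terminal]
21. n13.sig = 5  [h.val * 3 - 64]
22. n13.lab = "vq"  ["vq"]
23. n13.env = false  [false]
24. n12.sig = false  [D.env == true]
25. n3.key = 29  [29]
26. n3.acc = 14  [14]
27. n1.key = 17  [f.pre * -1 + 25]
28. n1.acc = -3  [f.pre * 3 - 27]
29. n17.fin = false  [terminal]
30. n18.env = 10  [terminal]
31. n16.env = -8  [g.env - 18]
32. n16.acc = -7  [-7]
33. n16.lim = 7  [7]
34. n16.val = true  [g.env > 9]
35. n19.idx = 7  [7]
36. n20.fin = true  [terminal]
37. n21.tag = 22  [terminal]
38. n19.sig = true  [true]
39. n0.env = 15  [15]
40. n0.acc = 30  [S₁.lim * -1 + 37]
41. n0.lim = 23  [S₁.env * -1 + 15]
42. n0.val = true  [S₁.val == true]

12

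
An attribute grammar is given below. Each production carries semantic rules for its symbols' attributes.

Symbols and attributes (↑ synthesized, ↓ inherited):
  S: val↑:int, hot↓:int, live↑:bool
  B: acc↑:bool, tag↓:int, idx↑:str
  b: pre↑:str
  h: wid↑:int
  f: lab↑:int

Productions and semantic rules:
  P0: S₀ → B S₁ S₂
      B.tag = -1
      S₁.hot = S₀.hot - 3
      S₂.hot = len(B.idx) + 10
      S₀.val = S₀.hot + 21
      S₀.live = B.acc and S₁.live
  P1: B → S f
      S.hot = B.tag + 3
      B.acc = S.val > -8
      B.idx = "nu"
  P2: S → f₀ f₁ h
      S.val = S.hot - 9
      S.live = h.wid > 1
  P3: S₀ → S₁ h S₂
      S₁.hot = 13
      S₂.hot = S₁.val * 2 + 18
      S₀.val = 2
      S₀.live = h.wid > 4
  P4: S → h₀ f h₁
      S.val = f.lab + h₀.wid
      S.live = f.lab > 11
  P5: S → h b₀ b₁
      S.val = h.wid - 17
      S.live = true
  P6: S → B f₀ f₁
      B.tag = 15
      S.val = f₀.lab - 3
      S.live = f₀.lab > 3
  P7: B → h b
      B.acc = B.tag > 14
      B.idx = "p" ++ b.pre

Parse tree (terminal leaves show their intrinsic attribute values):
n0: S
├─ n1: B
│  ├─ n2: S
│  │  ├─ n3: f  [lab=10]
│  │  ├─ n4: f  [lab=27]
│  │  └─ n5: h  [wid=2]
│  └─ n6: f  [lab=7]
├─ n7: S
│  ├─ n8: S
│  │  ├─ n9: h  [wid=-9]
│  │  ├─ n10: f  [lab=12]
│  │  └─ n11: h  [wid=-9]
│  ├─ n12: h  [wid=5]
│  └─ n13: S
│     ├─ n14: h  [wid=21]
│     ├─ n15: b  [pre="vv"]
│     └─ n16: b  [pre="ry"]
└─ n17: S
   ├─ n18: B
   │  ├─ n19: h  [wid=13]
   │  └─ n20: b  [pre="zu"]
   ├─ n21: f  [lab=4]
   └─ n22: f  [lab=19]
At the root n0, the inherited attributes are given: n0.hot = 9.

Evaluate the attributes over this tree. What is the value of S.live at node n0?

true

1. n0.hot = 9  [given at root]
2. n1.tag = -1  [-1]
3. n2.hot = 2  [B.tag + 3]
4. n3.lab = 10  [terminal]
5. n4.lab = 27  [terminal]
6. n5.wid = 2  [terminal]
7. n2.val = -7  [S.hot - 9]
8. n2.live = true  [h.wid > 1]
9. n6.lab = 7  [terminal]
10. n1.acc = true  [S.val > -8]
11. n1.idx = "nu"  ["nu"]
12. n7.hot = 6  [S₀.hot - 3]
13. n8.hot = 13  [13]
14. n9.wid = -9  [terminal]
15. n10.lab = 12  [terminal]
16. n11.wid = -9  [terminal]
17. n8.val = 3  [f.lab + h₀.wid]
18. n8.live = true  [f.lab > 11]
19. n12.wid = 5  [terminal]
20. n13.hot = 24  [S₁.val * 2 + 18]
21. n14.wid = 21  [terminal]
22. n15.pre = "vv"  [terminal]
23. n16.pre = "ry"  [terminal]
24. n13.val = 4  [h.wid - 17]
25. n13.live = true  [true]
26. n7.val = 2  [2]
27. n7.live = true  [h.wid > 4]
28. n17.hot = 12  [len(B.idx) + 10]
29. n18.tag = 15  [15]
30. n19.wid = 13  [terminal]
31. n20.pre = "zu"  [terminal]
32. n18.acc = true  [B.tag > 14]
33. n18.idx = "pzu"  ["p" ++ b.pre]
34. n21.lab = 4  [terminal]
35. n22.lab = 19  [terminal]
36. n17.val = 1  [f₀.lab - 3]
37. n17.live = true  [f₀.lab > 3]
38. n0.val = 30  [S₀.hot + 21]
39. n0.live = true  [B.acc and S₁.live]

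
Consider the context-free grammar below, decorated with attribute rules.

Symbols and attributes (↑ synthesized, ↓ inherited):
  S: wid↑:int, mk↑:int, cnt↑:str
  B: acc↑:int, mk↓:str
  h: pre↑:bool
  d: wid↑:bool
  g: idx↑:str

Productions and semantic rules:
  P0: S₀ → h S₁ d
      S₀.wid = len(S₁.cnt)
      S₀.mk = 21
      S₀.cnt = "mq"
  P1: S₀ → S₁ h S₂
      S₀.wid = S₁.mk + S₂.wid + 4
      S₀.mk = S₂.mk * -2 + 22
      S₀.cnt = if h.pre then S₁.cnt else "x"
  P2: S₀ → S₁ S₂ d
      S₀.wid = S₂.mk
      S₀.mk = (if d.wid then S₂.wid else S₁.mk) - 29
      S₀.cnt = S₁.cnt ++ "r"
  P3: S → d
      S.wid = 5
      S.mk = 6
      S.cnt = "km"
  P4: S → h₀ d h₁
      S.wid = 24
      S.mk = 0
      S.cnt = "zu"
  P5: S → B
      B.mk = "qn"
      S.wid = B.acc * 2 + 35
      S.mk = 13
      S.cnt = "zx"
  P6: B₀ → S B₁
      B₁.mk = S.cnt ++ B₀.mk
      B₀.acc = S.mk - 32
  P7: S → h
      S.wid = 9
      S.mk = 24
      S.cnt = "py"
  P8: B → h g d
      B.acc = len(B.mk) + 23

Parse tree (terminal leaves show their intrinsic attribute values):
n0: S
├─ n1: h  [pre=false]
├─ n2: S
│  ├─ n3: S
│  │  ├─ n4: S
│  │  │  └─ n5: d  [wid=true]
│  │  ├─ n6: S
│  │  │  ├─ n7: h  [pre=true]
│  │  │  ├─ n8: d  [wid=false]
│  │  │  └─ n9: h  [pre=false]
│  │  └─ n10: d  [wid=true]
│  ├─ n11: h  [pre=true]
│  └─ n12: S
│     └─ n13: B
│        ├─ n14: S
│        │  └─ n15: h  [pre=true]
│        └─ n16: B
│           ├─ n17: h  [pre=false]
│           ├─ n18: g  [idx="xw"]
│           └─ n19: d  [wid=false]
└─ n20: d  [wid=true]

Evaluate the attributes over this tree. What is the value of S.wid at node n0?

3

1. n1.pre = false  [terminal]
2. n5.wid = true  [terminal]
3. n4.wid = 5  [5]
4. n4.mk = 6  [6]
5. n4.cnt = "km"  ["km"]
6. n7.pre = true  [terminal]
7. n8.wid = false  [terminal]
8. n9.pre = false  [terminal]
9. n6.wid = 24  [24]
10. n6.mk = 0  [0]
11. n6.cnt = "zu"  ["zu"]
12. n10.wid = true  [terminal]
13. n3.wid = 0  [S₂.mk]
14. n3.mk = -5  [(if d.wid then S₂.wid else S₁.mk) - 29]
15. n3.cnt = "kmr"  [S₁.cnt ++ "r"]
16. n11.pre = true  [terminal]
17. n13.mk = "qn"  ["qn"]
18. n15.pre = true  [terminal]
19. n14.wid = 9  [9]
20. n14.mk = 24  [24]
21. n14.cnt = "py"  ["py"]
22. n16.mk = "pyqn"  [S.cnt ++ B₀.mk]
23. n17.pre = false  [terminal]
24. n18.idx = "xw"  [terminal]
25. n19.wid = false  [terminal]
26. n16.acc = 27  [len(B.mk) + 23]
27. n13.acc = -8  [S.mk - 32]
28. n12.wid = 19  [B.acc * 2 + 35]
29. n12.mk = 13  [13]
30. n12.cnt = "zx"  ["zx"]
31. n2.wid = 18  [S₁.mk + S₂.wid + 4]
32. n2.mk = -4  [S₂.mk * -2 + 22]
33. n2.cnt = "kmr"  [if h.pre then S₁.cnt else "x"]
34. n20.wid = true  [terminal]
35. n0.wid = 3  [len(S₁.cnt)]
36. n0.mk = 21  [21]
37. n0.cnt = "mq"  ["mq"]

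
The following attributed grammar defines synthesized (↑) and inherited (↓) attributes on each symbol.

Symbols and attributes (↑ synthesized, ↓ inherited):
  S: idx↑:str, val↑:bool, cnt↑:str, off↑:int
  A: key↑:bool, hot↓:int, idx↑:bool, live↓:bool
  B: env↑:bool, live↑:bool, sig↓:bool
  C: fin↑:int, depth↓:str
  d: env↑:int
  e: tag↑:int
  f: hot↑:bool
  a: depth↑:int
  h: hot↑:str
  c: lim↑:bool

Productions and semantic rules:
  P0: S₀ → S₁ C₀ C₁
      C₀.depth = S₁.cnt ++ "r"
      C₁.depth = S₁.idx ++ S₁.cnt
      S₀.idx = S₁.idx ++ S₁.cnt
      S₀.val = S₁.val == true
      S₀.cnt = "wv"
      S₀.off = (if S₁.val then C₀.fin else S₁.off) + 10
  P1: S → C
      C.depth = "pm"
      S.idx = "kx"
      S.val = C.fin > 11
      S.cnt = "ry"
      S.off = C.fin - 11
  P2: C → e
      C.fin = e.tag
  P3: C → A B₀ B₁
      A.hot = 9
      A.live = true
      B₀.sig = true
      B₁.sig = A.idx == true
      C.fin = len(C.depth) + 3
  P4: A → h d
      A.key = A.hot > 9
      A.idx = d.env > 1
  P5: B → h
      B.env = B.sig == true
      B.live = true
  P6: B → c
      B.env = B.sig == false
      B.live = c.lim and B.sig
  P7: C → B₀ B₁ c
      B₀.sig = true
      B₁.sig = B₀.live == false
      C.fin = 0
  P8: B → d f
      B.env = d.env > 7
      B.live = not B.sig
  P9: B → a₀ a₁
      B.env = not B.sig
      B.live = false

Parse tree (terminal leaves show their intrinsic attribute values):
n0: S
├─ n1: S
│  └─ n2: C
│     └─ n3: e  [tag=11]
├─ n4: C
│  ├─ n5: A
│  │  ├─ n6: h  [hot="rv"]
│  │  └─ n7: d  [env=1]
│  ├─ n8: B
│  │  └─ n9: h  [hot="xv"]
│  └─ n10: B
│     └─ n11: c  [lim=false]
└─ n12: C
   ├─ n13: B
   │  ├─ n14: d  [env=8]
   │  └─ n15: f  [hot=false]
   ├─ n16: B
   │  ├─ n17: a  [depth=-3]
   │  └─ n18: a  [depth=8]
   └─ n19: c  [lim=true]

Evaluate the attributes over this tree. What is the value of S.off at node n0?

1. n2.depth = "pm"  ["pm"]
2. n3.tag = 11  [terminal]
3. n2.fin = 11  [e.tag]
4. n1.idx = "kx"  ["kx"]
5. n1.val = false  [C.fin > 11]
6. n1.cnt = "ry"  ["ry"]
7. n1.off = 0  [C.fin - 11]
8. n4.depth = "ryr"  [S₁.cnt ++ "r"]
9. n5.hot = 9  [9]
10. n5.live = true  [true]
11. n6.hot = "rv"  [terminal]
12. n7.env = 1  [terminal]
13. n5.key = false  [A.hot > 9]
14. n5.idx = false  [d.env > 1]
15. n8.sig = true  [true]
16. n9.hot = "xv"  [terminal]
17. n8.env = true  [B.sig == true]
18. n8.live = true  [true]
19. n10.sig = false  [A.idx == true]
20. n11.lim = false  [terminal]
21. n10.env = true  [B.sig == false]
22. n10.live = false  [c.lim and B.sig]
23. n4.fin = 6  [len(C.depth) + 3]
24. n12.depth = "kxry"  [S₁.idx ++ S₁.cnt]
25. n13.sig = true  [true]
26. n14.env = 8  [terminal]
27. n15.hot = false  [terminal]
28. n13.env = true  [d.env > 7]
29. n13.live = false  [not B.sig]
30. n16.sig = true  [B₀.live == false]
31. n17.depth = -3  [terminal]
32. n18.depth = 8  [terminal]
33. n16.env = false  [not B.sig]
34. n16.live = false  [false]
35. n19.lim = true  [terminal]
36. n12.fin = 0  [0]
37. n0.idx = "kxry"  [S₁.idx ++ S₁.cnt]
38. n0.val = false  [S₁.val == true]
39. n0.cnt = "wv"  ["wv"]
40. n0.off = 10  [(if S₁.val then C₀.fin else S₁.off) + 10]

10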